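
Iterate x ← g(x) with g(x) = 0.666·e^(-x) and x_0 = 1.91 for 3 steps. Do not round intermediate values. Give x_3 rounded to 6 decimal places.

x_1 = g(1.910000) = 0.098622
x_2 = g(0.098622) = 0.603453
x_3 = g(0.603453) = 0.364249

0.364249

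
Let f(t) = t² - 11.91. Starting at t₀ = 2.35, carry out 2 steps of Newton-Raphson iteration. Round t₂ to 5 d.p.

3.46006

f'(t) = 2t
t_0 = 2.350000: f = -6.387500, f' = 4.700000 → t_1 = 2.350000 - (-6.387500)/(4.700000) = 3.709043
t_1 = 3.709043: f = 1.846997, f' = 7.418085 → t_2 = 3.709043 - (1.846997)/(7.418085) = 3.460057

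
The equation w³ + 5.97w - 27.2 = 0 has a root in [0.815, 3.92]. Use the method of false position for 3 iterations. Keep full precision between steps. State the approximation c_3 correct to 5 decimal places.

f(0.815000) = -21.793107, f(3.920000) = 56.438688
step 1: c = 1.679963, f(c) = -12.429304 < 0 → new bracket [1.679963, 3.920000]
step 2: c = 2.084245, f(c) = -5.702935 < 0 → new bracket [2.084245, 3.920000]
step 3: c = 2.252718, f(c) = -2.319316 < 0 → new bracket [2.252718, 3.920000]

2.25272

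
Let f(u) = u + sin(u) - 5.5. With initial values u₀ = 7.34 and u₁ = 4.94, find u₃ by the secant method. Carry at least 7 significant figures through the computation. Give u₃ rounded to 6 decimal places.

5.901839

Secant update: u_(k+1) = u_k − f(u_k)·(u_k − u_(k-1))/(f(u_k) − f(u_(k-1))).
f(u_0) = 2.710794, f(u_1) = -1.534208
u_2 = 4.940000 - (-1.534208)·(4.940000 - 7.340000)/(-1.534208 - (2.710794)) = 5.807396; f(u_2) = -0.150643
u_3 = 5.807396 - (-0.150643)·(5.807396 - 4.940000)/(-0.150643 - (-1.534208)) = 5.901839; f(u_3) = 0.029669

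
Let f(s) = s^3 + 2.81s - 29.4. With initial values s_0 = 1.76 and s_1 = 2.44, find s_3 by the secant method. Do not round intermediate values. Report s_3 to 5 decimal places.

2.76656

Secant update: s_(k+1) = s_k − f(s_k)·(s_k − s_(k-1))/(f(s_k) − f(s_(k-1))).
f(s_0) = -19.002624, f(s_1) = -8.016816
s_2 = 2.440000 - (-8.016816)·(2.440000 - 1.760000)/(-8.016816 - (-19.002624)) = 2.936225; f(s_2) = 4.165219
s_3 = 2.936225 - (4.165219)·(2.936225 - 2.440000)/(4.165219 - (-8.016816)) = 2.766558; f(s_3) = -0.451160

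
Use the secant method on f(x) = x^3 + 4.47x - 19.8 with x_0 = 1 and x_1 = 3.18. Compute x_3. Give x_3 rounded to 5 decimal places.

Secant update: x_(k+1) = x_k − f(x_k)·(x_k − x_(k-1))/(f(x_k) − f(x_(k-1))).
f(x_0) = -14.330000, f(x_1) = 26.572032
x_2 = 3.180000 - (26.572032)·(3.180000 - 1.000000)/(26.572032 - (-14.330000)) = 1.763762; f(x_2) = -6.429180
x_3 = 1.763762 - (-6.429180)·(1.763762 - 3.180000)/(-6.429180 - (26.572032)) = 2.039668; f(x_3) = -2.197162

2.03967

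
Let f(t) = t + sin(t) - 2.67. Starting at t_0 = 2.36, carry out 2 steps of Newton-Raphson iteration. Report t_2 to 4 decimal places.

Newton update: t ← t − f(t)/f'(t).
f'(t) = 1 + cos(t)
t_0 = 2.360000: f = 0.394411, f' = 0.290207 → t_1 = 2.360000 - (0.394411)/(0.290207) = 1.000935
t_1 = 1.000935: f = -0.827089, f' = 1.539515 → t_2 = 1.000935 - (-0.827089)/(1.539515) = 1.538175

1.5382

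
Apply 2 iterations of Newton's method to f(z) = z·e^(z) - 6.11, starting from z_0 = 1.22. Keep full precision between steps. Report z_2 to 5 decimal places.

f'(z) = (z + 1)·e^(z)
z_0 = 1.220000: f = -1.977631, f' = 7.519557 → z_1 = 1.220000 - (-1.977631)/(7.519557) = 1.482998
z_1 = 1.482998: f = 0.424294, f' = 10.940431 → z_2 = 1.482998 - (0.424294)/(10.940431) = 1.444216

1.44422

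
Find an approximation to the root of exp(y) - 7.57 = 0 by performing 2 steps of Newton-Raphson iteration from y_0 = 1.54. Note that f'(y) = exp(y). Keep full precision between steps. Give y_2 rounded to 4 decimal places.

2.0334

Newton update: y ← y − f(y)/f'(y).
y_0 = 1.540000: f = -2.905410, f' = 4.664590 → y_1 = 1.540000 - (-2.905410)/(4.664590) = 2.162865
y_1 = 2.162865: f = 1.126016, f' = 8.696016 → y_2 = 2.162865 - (1.126016)/(8.696016) = 2.033379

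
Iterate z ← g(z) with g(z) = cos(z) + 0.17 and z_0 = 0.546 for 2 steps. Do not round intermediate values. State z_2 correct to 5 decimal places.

z_1 = g(0.546000) = 1.024608
z_2 = g(1.024608) = 0.689434

0.68943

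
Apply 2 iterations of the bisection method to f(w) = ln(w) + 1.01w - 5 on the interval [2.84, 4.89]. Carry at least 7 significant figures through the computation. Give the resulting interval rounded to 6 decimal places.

f(2.840000) = -1.087796, f(4.890000) = 1.526092 (opposite signs)
step 1: m = 3.865000, f(m) = 0.255612 > 0 → root in [2.840000, 3.865000]
step 2: m = 3.352500, f(m) = -0.404269 < 0 → root in [3.352500, 3.865000]

[3.352500, 3.865000]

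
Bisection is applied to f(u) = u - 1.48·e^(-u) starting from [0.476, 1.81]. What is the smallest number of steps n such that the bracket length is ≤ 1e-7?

Initial width b − a = 1.81 − 0.476 = 1.334000.
After n steps the width is (b−a)/2^n; need (b−a)/2^n ≤ 1e-7.
So n ≥ log₂(1.334000/1e-7) = log₂(13340000.0000) ≈ 23.6693.
Hence n = 24.

24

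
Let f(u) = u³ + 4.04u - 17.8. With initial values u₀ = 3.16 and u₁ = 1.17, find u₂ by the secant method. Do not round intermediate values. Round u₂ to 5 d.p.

1.77087

f(u_0) = 26.520896, f(u_1) = -11.471587
u_2 = 1.170000 - (-11.471587)·(1.170000 - 3.160000)/(-11.471587 - (26.520896)) = 1.770868; f(u_2) = -5.092301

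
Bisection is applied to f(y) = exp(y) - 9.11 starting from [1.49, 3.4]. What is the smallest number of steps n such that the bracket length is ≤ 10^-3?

11

Initial width b − a = 3.4 − 1.49 = 1.910000.
After n steps the width is (b−a)/2^n; need (b−a)/2^n ≤ 10^-3.
So n ≥ log₂(1.910000/10^-3) = log₂(1910.0000) ≈ 10.8994.
Hence n = 11.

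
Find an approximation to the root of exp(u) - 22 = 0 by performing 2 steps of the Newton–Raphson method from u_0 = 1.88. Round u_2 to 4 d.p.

3.5549

Newton update: u ← u − f(u)/f'(u).
f'(u) = exp(u)
u_0 = 1.880000: f = -15.446495, f' = 6.553505 → u_1 = 1.880000 - (-15.446495)/(6.553505) = 4.236982
u_1 = 4.236982: f = 47.198717, f' = 69.198717 → u_2 = 4.236982 - (47.198717)/(69.198717) = 3.554907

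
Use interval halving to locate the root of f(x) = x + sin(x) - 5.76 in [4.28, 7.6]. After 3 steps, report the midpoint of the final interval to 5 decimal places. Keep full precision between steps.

f(4.280000) = -2.387967, f(7.600000) = 2.807920 (opposite signs)
step 1: m = 5.940000, f(m) = -0.156488 < 0 → root in [5.940000, 7.600000]
step 2: m = 6.770000, f(m) = 1.477813 > 0 → root in [5.940000, 6.770000]
step 3: m = 6.355000, f(m) = 0.666753 > 0 → root in [5.940000, 6.355000]
Midpoint of [5.940000, 6.355000] = 6.147500

6.14750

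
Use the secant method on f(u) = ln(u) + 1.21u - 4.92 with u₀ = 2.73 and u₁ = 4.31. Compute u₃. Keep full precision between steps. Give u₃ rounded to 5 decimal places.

Secant update: u_(k+1) = u_k − f(u_k)·(u_k − u_(k-1))/(f(u_k) − f(u_(k-1))).
f(u_0) = -0.612398, f(u_1) = 1.756038
u_2 = 4.310000 - (1.756038)·(4.310000 - 2.730000)/(1.756038 - (-0.612398)) = 3.138535; f(u_2) = 0.021384
u_3 = 3.138535 - (0.021384)·(3.138535 - 4.310000)/(0.021384 - (1.756038)) = 3.124094; f(u_3) = -0.000702

3.12409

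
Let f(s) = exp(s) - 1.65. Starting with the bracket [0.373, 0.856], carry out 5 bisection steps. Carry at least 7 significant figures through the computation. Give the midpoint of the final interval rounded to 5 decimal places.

0.50130

f(0.373000) = -0.197916, f(0.856000) = 0.703727 (opposite signs)
step 1: m = 0.614500, f(m) = 0.198732 > 0 → root in [0.373000, 0.614500]
step 2: m = 0.493750, f(m) = -0.011551 < 0 → root in [0.493750, 0.614500]
step 3: m = 0.554125, f(m) = 0.090417 > 0 → root in [0.493750, 0.554125]
step 4: m = 0.523937, f(m) = 0.038664 > 0 → root in [0.493750, 0.523937]
step 5: m = 0.508844, f(m) = 0.013367 > 0 → root in [0.493750, 0.508844]
Midpoint of [0.493750, 0.508844] = 0.501297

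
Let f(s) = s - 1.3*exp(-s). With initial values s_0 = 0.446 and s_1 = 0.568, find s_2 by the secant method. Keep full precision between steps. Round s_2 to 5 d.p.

0.66257

f(s_0) = -0.386239, f(s_1) = -0.168655
s_2 = 0.568000 - (-0.168655)·(0.568000 - 0.446000)/(-0.168655 - (-0.386239)) = 0.662565; f(s_2) = -0.007620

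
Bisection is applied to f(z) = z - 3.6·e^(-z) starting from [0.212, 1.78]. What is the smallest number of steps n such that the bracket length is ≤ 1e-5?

18

Initial width b − a = 1.78 − 0.212 = 1.568000.
After n steps the width is (b−a)/2^n; need (b−a)/2^n ≤ 1e-5.
So n ≥ log₂(1.568000/1e-5) = log₂(156800.0000) ≈ 17.2586.
Hence n = 18.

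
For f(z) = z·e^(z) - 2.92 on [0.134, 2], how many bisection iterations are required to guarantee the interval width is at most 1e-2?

Initial width b − a = 2 − 0.134 = 1.866000.
After n steps the width is (b−a)/2^n; need (b−a)/2^n ≤ 1e-2.
So n ≥ log₂(1.866000/1e-2) = log₂(186.6000) ≈ 7.5438.
Hence n = 8.

8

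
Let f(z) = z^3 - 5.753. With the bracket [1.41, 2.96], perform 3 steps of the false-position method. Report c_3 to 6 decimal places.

f(1.410000) = -2.949779, f(2.960000) = 20.181336
step 1: c = 1.607663, f(c) = -1.597869 < 0 → new bracket [1.607663, 2.960000]
step 2: c = 1.706879, f(c) = -0.780116 < 0 → new bracket [1.706879, 2.960000]
step 3: c = 1.753516, f(c) = -0.361255 < 0 → new bracket [1.753516, 2.960000]

1.753516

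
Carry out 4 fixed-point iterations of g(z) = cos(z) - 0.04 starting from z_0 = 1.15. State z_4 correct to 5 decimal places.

0.79251

z_1 = g(1.150000) = 0.368487
z_2 = g(0.368487) = 0.892873
z_3 = g(0.892873) = 0.587177
z_4 = g(0.587177) = 0.792508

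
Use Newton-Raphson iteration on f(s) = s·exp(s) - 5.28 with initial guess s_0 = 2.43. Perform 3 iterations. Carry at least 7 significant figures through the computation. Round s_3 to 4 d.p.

1.3705

Newton update: s ← s − f(s)/f'(s).
f'(s) = (s + 1)·exp(s)
s_0 = 2.430000: f = 22.322083, f' = 38.960966 → s_1 = 2.430000 - (22.322083)/(38.960966) = 1.857065
s_1 = 1.857065: f = 6.614344, f' = 18.299257 → s_2 = 1.857065 - (6.614344)/(18.299257) = 1.495611
s_2 = 1.495611: f = 1.393512, f' = 11.135575 → s_3 = 1.495611 - (1.393512)/(11.135575) = 1.370471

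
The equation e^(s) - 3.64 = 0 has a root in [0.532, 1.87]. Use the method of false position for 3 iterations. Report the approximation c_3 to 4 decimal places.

1.2765

f(0.532000) = -1.937666, f(1.870000) = 2.848296
step 1: c = 1.073709, f(c) = -0.713788 < 0 → new bracket [1.073709, 1.870000]
step 2: c = 1.233273, f(c) = -0.207553 < 0 → new bracket [1.233273, 1.870000]
step 3: c = 1.276520, f(c) = -0.055855 < 0 → new bracket [1.276520, 1.870000]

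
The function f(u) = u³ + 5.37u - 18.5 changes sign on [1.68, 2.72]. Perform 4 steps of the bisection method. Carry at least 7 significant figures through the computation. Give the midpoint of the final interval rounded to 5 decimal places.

1.97250

f(1.680000) = -4.736768, f(2.720000) = 16.230048 (opposite signs)
step 1: m = 2.200000, f(m) = 3.962000 > 0 → root in [1.680000, 2.200000]
step 2: m = 1.940000, f(m) = -0.780816 < 0 → root in [1.940000, 2.200000]
step 3: m = 2.070000, f(m) = 1.485643 > 0 → root in [1.940000, 2.070000]
step 4: m = 2.005000, f(m) = 0.327000 > 0 → root in [1.940000, 2.005000]
Midpoint of [1.940000, 2.005000] = 1.972500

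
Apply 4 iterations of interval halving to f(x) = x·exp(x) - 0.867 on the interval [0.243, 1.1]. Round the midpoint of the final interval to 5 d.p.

f(0.243000) = -0.557158, f(1.100000) = 2.437583 (opposite signs)
step 1: m = 0.671500, f(m) = 0.447240 > 0 → root in [0.243000, 0.671500]
step 2: m = 0.457250, f(m) = -0.144671 < 0 → root in [0.457250, 0.671500]
step 3: m = 0.564375, f(m) = 0.125368 > 0 → root in [0.457250, 0.564375]
step 4: m = 0.510813, f(m) = -0.015657 < 0 → root in [0.510813, 0.564375]
Midpoint of [0.510813, 0.564375] = 0.537594

0.53759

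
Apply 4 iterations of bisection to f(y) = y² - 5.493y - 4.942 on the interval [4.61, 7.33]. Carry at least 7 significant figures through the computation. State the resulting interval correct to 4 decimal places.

f(4.610000) = -9.012630, f(7.330000) = 8.523210 (opposite signs)
step 1: m = 5.970000, f(m) = -2.094310 < 0 → root in [5.970000, 7.330000]
step 2: m = 6.650000, f(m) = 2.752050 > 0 → root in [5.970000, 6.650000]
step 3: m = 6.310000, f(m) = 0.213270 > 0 → root in [5.970000, 6.310000]
step 4: m = 6.140000, f(m) = -0.969420 < 0 → root in [6.140000, 6.310000]

[6.1400, 6.3100]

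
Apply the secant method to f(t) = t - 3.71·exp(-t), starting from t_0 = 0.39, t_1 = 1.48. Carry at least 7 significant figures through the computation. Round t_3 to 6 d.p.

1.155797

Secant update: t_(k+1) = t_k − f(t_k)·(t_k − t_(k-1))/(f(t_k) − f(t_(k-1))).
f(t_0) = -2.121881, f(t_1) = 0.635464
t_2 = 1.480000 - (0.635464)·(1.480000 - 0.390000)/(0.635464 - (-2.121881)) = 1.228796; f(t_2) = 0.143084
t_3 = 1.228796 - (0.143084)·(1.228796 - 1.480000)/(0.143084 - (0.635464)) = 1.155797; f(t_3) = -0.012135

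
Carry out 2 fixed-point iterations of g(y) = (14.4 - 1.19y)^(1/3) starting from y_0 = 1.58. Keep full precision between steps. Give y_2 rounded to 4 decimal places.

2.2661

y_1 = g(1.580000) = 2.322019
y_2 = g(2.322019) = 2.266093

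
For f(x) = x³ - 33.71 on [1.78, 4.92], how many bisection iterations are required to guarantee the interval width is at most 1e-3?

12

Initial width b − a = 4.92 − 1.78 = 3.140000.
After n steps the width is (b−a)/2^n; need (b−a)/2^n ≤ 1e-3.
So n ≥ log₂(3.140000/1e-3) = log₂(3140.0000) ≈ 11.6165.
Hence n = 12.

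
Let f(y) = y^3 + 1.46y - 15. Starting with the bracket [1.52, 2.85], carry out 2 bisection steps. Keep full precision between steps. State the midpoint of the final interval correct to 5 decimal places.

2.35125

f(1.520000) = -9.268992, f(2.850000) = 12.310125 (opposite signs)
step 1: m = 2.185000, f(m) = -1.378218 < 0 → root in [2.185000, 2.850000]
step 2: m = 2.517500, f(m) = 4.630977 > 0 → root in [2.185000, 2.517500]
Midpoint of [2.185000, 2.517500] = 2.351250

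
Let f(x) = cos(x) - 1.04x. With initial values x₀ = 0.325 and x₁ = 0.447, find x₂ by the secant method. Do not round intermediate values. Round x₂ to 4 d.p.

f(x_0) = 0.609651, f(x_1) = 0.436868
x_2 = 0.447000 - (0.436868)·(0.447000 - 0.325000)/(0.436868 - (0.609651)) = 0.755468; f(x_2) = -0.057735

0.7555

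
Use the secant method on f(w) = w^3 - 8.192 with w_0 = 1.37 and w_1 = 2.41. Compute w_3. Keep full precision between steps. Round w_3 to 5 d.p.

1.99183

f(w_0) = -5.620647, f(w_1) = 5.805521
w_2 = 2.410000 - (5.805521)·(2.410000 - 1.370000)/(5.805521 - (-5.620647)) = 1.881586; f(w_2) = -1.530492
w_3 = 1.881586 - (-1.530492)·(1.881586 - 2.410000)/(-1.530492 - (5.805521)) = 1.991828; f(w_3) = -0.289665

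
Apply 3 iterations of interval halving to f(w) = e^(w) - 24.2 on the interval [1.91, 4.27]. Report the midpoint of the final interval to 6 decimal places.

f(1.910000) = -17.446911, f(4.270000) = 47.321636 (opposite signs)
step 1: m = 3.090000, f(m) = -2.222922 < 0 → root in [3.090000, 4.270000]
step 2: m = 3.680000, f(m) = 15.446394 > 0 → root in [3.090000, 3.680000]
step 3: m = 3.385000, f(m) = 5.317993 > 0 → root in [3.090000, 3.385000]
Midpoint of [3.090000, 3.385000] = 3.237500

3.237500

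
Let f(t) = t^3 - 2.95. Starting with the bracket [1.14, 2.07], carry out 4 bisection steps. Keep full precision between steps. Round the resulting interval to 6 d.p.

[1.430625, 1.488750]

f(1.140000) = -1.468456, f(2.070000) = 5.919743 (opposite signs)
step 1: m = 1.605000, f(m) = 1.184520 > 0 → root in [1.140000, 1.605000]
step 2: m = 1.372500, f(m) = -0.364545 < 0 → root in [1.372500, 1.605000]
step 3: m = 1.488750, f(m) = 0.349631 > 0 → root in [1.372500, 1.488750]
step 4: m = 1.430625, f(m) = -0.021957 < 0 → root in [1.430625, 1.488750]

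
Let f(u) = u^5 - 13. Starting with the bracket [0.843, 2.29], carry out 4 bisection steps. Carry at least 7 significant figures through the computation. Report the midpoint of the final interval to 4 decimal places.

1.7022

f(0.843000) = -12.574266, f(2.290000) = 49.976339 (opposite signs)
step 1: m = 1.566500, f(m) = -3.566953 < 0 → root in [1.566500, 2.290000]
step 2: m = 1.928250, f(m) = 13.657333 > 0 → root in [1.566500, 1.928250]
step 3: m = 1.747375, f(m) = 3.290357 > 0 → root in [1.566500, 1.747375]
step 4: m = 1.656937, f(m) = -0.510915 < 0 → root in [1.656937, 1.747375]
Midpoint of [1.656937, 1.747375] = 1.702156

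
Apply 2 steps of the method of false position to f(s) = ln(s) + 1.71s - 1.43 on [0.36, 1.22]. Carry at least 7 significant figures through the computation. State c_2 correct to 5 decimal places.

0.90678

False-position update: c = (a·f(b) − b·f(a))/(f(b) − f(a)); replace the endpoint whose sign matches f(c).
f(0.360000) = -1.836051, f(1.220000) = 0.855051
step 1: c = 0.946750, f(c) = 0.134222 > 0 → new bracket [0.360000, 0.946750]
step 2: c = 0.906778, f(c) = 0.022734 > 0 → new bracket [0.360000, 0.906778]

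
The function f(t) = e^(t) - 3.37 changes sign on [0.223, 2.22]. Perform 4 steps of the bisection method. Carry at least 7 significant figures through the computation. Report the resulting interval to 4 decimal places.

f(0.223000) = -2.120179, f(2.220000) = 5.837331 (opposite signs)
step 1: m = 1.221500, f(m) = 0.022272 > 0 → root in [0.223000, 1.221500]
step 2: m = 0.722250, f(m) = -1.310939 < 0 → root in [0.722250, 1.221500]
step 3: m = 0.971875, f(m) = -0.727105 < 0 → root in [0.971875, 1.221500]
step 4: m = 1.096688, f(m) = -0.375769 < 0 → root in [1.096688, 1.221500]

[1.0967, 1.2215]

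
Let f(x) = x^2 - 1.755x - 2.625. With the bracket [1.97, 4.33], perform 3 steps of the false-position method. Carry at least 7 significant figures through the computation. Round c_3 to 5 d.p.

2.69377

f(1.970000) = -2.201450, f(4.330000) = 8.524750
step 1: c = 2.454367, f(c) = -0.908495 < 0 → new bracket [2.454367, 4.330000]
step 2: c = 2.635006, f(c) = -0.306181 < 0 → new bracket [2.635006, 4.330000]
step 3: c = 2.693773, f(c) = -0.096157 < 0 → new bracket [2.693773, 4.330000]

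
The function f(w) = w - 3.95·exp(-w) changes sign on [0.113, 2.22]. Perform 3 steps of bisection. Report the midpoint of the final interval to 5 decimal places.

f(0.113000) = -3.414945, f(2.220000) = 1.790994 (opposite signs)
step 1: m = 1.166500, f(m) = -0.063748 < 0 → root in [1.166500, 2.220000]
step 2: m = 1.693250, f(m) = 0.966763 > 0 → root in [1.166500, 1.693250]
step 3: m = 1.429875, f(m) = 0.484487 > 0 → root in [1.166500, 1.429875]
Midpoint of [1.166500, 1.429875] = 1.298188

1.29819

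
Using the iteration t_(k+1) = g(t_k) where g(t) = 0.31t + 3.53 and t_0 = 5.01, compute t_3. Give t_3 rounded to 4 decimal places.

5.1128

t_1 = g(5.010000) = 5.083100
t_2 = g(5.083100) = 5.105761
t_3 = g(5.105761) = 5.112786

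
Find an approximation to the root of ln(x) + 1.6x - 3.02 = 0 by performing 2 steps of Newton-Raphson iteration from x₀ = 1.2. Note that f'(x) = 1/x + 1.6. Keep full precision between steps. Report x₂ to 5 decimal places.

Newton update: x ← x − f(x)/f'(x).
x_0 = 1.200000: f = -0.917678, f' = 2.433333 → x_1 = 1.200000 - (-0.917678)/(2.433333) = 1.577128
x_1 = 1.577128: f = -0.040989, f' = 2.234064 → x_2 = 1.577128 - (-0.040989)/(2.234064) = 1.595476

1.59548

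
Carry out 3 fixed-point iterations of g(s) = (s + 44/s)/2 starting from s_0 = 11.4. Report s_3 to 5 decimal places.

s_1 = g(11.400000) = 7.629825
s_2 = g(7.629825) = 6.698334
s_3 = g(6.698334) = 6.633566

6.63357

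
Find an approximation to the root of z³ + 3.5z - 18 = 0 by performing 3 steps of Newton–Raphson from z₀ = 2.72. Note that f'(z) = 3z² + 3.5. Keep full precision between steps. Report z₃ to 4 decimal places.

2.1806

z_0 = 2.720000: f = 11.643648, f' = 25.695200 → z_1 = 2.720000 - (11.643648)/(25.695200) = 2.266855
z_1 = 2.266855: f = 1.582528, f' = 18.915897 → z_2 = 2.266855 - (1.582528)/(18.915897) = 2.183194
z_2 = 2.183194: f = 0.047013, f' = 17.799006 → z_3 = 2.183194 - (0.047013)/(17.799006) = 2.180553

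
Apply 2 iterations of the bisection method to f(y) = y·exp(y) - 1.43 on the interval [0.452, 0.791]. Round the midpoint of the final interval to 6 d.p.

f(0.452000) = -0.719704, f(0.791000) = 0.314630 (opposite signs)
step 1: m = 0.621500, f(m) = -0.272942 < 0 → root in [0.621500, 0.791000]
step 2: m = 0.706250, f(m) = 0.001130 > 0 → root in [0.621500, 0.706250]
Midpoint of [0.621500, 0.706250] = 0.663875

0.663875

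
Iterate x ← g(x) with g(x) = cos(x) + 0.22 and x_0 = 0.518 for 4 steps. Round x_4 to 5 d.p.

x_1 = g(0.518000) = 1.088811
x_2 = g(1.088811) = 0.683539
x_3 = g(0.683539) = 0.995343
x_4 = g(0.995343) = 0.764216

0.76422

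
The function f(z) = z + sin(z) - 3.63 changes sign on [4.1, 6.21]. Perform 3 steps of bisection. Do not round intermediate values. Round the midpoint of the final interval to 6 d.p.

f(4.100000) = -0.348277, f(6.210000) = 2.506880 (opposite signs)
step 1: m = 5.155000, f(m) = 0.621364 > 0 → root in [4.100000, 5.155000]
step 2: m = 4.627500, f(m) = 0.001101 > 0 → root in [4.100000, 4.627500]
step 3: m = 4.363750, f(m) = -0.206089 < 0 → root in [4.363750, 4.627500]
Midpoint of [4.363750, 4.627500] = 4.495625

4.495625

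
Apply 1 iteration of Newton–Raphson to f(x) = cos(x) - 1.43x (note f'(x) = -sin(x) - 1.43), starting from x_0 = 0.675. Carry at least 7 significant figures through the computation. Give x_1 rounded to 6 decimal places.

x_0 = 0.675000: f = -0.184543, f' = -2.054897 → x_1 = 0.675000 - (-0.184543)/(-2.054897) = 0.585194

0.585194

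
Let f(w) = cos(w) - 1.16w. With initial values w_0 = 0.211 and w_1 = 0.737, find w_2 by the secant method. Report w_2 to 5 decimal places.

0.66598

f(w_0) = 0.733062, f(w_1) = -0.114432
w_2 = 0.737000 - (-0.114432)·(0.737000 - 0.211000)/(-0.114432 - (0.733062)) = 0.665977; f(w_2) = 0.013779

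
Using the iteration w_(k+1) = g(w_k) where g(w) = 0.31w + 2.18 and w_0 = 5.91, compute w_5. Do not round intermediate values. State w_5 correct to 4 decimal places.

3.1673

w_1 = g(5.910000) = 4.012100
w_2 = g(4.012100) = 3.423751
w_3 = g(3.423751) = 3.241363
w_4 = g(3.241363) = 3.184822
w_5 = g(3.184822) = 3.167295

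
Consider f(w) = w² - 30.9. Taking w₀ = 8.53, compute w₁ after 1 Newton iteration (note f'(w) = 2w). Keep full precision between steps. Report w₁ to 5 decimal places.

w_0 = 8.530000: f = 41.860900, f' = 17.060000 → w_1 = 8.530000 - (41.860900)/(17.060000) = 6.076254

6.07625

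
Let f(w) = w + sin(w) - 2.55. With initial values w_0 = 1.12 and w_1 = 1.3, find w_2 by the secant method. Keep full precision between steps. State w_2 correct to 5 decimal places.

f(w_0) = -0.529900, f(w_1) = -0.286442
w_2 = 1.300000 - (-0.286442)·(1.300000 - 1.120000)/(-0.286442 - (-0.529900)) = 1.511780; f(w_2) = -0.039961

1.51178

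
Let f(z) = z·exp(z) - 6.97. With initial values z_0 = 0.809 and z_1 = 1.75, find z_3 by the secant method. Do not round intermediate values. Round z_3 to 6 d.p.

Secant update: z_(k+1) = z_k − f(z_k)·(z_k − z_(k-1))/(f(z_k) − f(z_(k-1))).
f(z_0) = -5.153260, f(z_1) = 3.100555
z_2 = 1.750000 - (3.100555)·(1.750000 - 0.809000)/(3.100555 - (-5.153260)) = 1.396512; f(z_2) = -1.326580
z_3 = 1.396512 - (-1.326580)·(1.396512 - 1.750000)/(-1.326580 - (3.100555)) = 1.502434; f(z_3) = -0.220148

1.502434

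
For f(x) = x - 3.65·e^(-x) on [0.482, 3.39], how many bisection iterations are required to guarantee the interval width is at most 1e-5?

19

Initial width b − a = 3.39 − 0.482 = 2.908000.
After n steps the width is (b−a)/2^n; need (b−a)/2^n ≤ 1e-5.
So n ≥ log₂(2.908000/1e-5) = log₂(290800.0000) ≈ 18.1497.
Hence n = 19.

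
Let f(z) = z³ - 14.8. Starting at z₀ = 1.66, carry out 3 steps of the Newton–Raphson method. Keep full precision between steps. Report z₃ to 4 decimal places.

2.4568

f'(z) = 3z²
z_0 = 1.660000: f = -10.225704, f' = 8.266800 → z_1 = 1.660000 - (-10.225704)/(8.266800) = 2.896960
z_1 = 2.896960: f = 9.512391, f' = 25.177138 → z_2 = 2.896960 - (9.512391)/(25.177138) = 2.519142
z_2 = 2.519142: f = 1.186664, f' = 19.038226 → z_3 = 2.519142 - (1.186664)/(19.038226) = 2.456811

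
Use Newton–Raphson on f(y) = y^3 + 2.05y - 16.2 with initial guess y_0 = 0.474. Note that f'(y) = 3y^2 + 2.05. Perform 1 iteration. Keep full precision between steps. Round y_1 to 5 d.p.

y_0 = 0.474000: f = -15.121804, f' = 2.724028 → y_1 = 0.474000 - (-15.121804)/(2.724028) = 6.025266

6.02527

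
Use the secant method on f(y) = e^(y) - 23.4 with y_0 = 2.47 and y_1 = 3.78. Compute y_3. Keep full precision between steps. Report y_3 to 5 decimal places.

3.09247

f(y_0) = -11.577553, f(y_1) = 20.416042
y_2 = 3.780000 - (20.416042)·(3.780000 - 2.470000)/(20.416042 - (-11.577553)) = 2.944051; f(y_2) = -4.407371
y_3 = 2.944051 - (-4.407371)·(2.944051 - 3.780000)/(-4.407371 - (20.416042)) = 3.092473; f(y_3) = -1.368509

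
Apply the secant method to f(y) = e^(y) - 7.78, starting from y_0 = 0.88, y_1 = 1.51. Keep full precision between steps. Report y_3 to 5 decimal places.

1.93593

Secant update: y_(k+1) = y_k − f(y_k)·(y_k − y_(k-1))/(f(y_k) − f(y_(k-1))).
f(y_0) = -5.369100, f(y_1) = -3.253269
y_2 = 1.510000 - (-3.253269)·(1.510000 - 0.880000)/(-3.253269 - (-5.369100)) = 2.478678; f(y_2) = 4.145492
y_3 = 2.478678 - (4.145492)·(2.478678 - 1.510000)/(4.145492 - (-3.253269)) = 1.935932; f(y_3) = -0.849498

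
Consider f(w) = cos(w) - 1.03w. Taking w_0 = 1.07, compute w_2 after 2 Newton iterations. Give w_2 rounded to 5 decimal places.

0.72610

f'(w) = -sin(w) - 1.03
w_0 = 1.070000: f = -0.621976, f' = -1.907201 → w_1 = 1.070000 - (-0.621976)/(-1.907201) = 0.743880
w_1 = 0.743880: f = -0.030350, f' = -1.707148 → w_2 = 0.743880 - (-0.030350)/(-1.707148) = 0.726102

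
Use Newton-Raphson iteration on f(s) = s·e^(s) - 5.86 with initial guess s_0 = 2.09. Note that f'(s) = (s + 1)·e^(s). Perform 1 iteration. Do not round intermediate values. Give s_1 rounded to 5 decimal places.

1.64819

s_0 = 2.090000: f = 11.037473, f' = 24.982388 → s_1 = 2.090000 - (11.037473)/(24.982388) = 1.648190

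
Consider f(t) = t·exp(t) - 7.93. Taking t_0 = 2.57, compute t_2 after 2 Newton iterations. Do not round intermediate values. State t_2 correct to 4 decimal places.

f'(t) = (t + 1)·exp(t)
t_0 = 2.570000: f = 25.649169, f' = 46.644993 → t_1 = 2.570000 - (25.649169)/(46.644993) = 2.020120
t_1 = 2.020120: f = 7.300139, f' = 22.769365 → t_2 = 2.020120 - (7.300139)/(22.769365) = 1.699507

1.6995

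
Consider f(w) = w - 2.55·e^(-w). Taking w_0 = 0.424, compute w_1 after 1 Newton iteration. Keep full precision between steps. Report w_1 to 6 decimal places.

0.890423

Newton update: w ← w − f(w)/f'(w).
f'(w) = 1 + 2.55·e^(-w)
w_0 = 0.424000: f = -1.244781, f' = 2.668781 → w_1 = 0.424000 - (-1.244781)/(2.668781) = 0.890423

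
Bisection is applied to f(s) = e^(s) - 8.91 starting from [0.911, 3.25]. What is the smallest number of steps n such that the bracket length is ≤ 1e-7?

25

Initial width b − a = 3.25 − 0.911 = 2.339000.
After n steps the width is (b−a)/2^n; need (b−a)/2^n ≤ 1e-7.
So n ≥ log₂(2.339000/1e-7) = log₂(23390000.0000) ≈ 24.4794.
Hence n = 25.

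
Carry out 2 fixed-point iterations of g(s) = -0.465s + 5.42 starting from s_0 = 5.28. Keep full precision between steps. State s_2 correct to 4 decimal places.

4.0414

s_1 = g(5.280000) = 2.964800
s_2 = g(2.964800) = 4.041368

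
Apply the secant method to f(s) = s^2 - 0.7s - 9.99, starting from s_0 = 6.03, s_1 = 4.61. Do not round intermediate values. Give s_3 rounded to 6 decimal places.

3.568056

Secant update: s_(k+1) = s_k − f(s_k)·(s_k − s_(k-1))/(f(s_k) − f(s_(k-1))).
f(s_0) = 22.149900, f(s_1) = 8.035100
s_2 = 4.610000 - (8.035100)·(4.610000 - 6.030000)/(8.035100 - (22.149900)) = 3.801640; f(s_2) = 1.801318
s_3 = 3.801640 - (1.801318)·(3.801640 - 4.610000)/(1.801318 - (8.035100)) = 3.568056; f(s_3) = 0.243382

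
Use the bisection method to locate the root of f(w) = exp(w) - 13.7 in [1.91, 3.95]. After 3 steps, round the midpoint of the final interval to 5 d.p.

2.54750

f(1.910000) = -6.946911, f(3.950000) = 38.235367 (opposite signs)
step 1: m = 2.930000, f(m) = 5.027630 > 0 → root in [1.910000, 2.930000]
step 2: m = 2.420000, f(m) = -2.454141 < 0 → root in [2.420000, 2.930000]
step 3: m = 2.675000, f(m) = 0.812350 > 0 → root in [2.420000, 2.675000]
Midpoint of [2.420000, 2.675000] = 2.547500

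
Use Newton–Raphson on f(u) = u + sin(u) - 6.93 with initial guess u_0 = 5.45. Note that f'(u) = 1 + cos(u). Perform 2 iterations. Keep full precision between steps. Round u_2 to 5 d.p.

6.60629

u_0 = 5.450000: f = -2.220077, f' = 1.672522 → u_1 = 5.450000 - (-2.220077)/(1.672522) = 6.777383
u_1 = 6.777383: f = 0.321709, f' = 1.880349 → u_2 = 6.777383 - (0.321709)/(1.880349) = 6.606293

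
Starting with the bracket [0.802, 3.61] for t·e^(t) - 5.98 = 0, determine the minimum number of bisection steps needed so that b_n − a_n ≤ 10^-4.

15

Initial width b − a = 3.61 − 0.802 = 2.808000.
After n steps the width is (b−a)/2^n; need (b−a)/2^n ≤ 10^-4.
So n ≥ log₂(2.808000/10^-4) = log₂(28080.0000) ≈ 14.7773.
Hence n = 15.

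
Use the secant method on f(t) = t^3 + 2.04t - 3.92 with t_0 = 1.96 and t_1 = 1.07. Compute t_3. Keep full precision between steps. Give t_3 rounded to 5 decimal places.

1.16052

Secant update: t_(k+1) = t_k − f(t_k)·(t_k − t_(k-1))/(f(t_k) − f(t_(k-1))).
f(t_0) = 7.607936, f(t_1) = -0.512157
t_2 = 1.070000 - (-0.512157)·(1.070000 - 1.960000)/(-0.512157 - (7.607936)) = 1.126135; f(t_2) = -0.194544
t_3 = 1.126135 - (-0.194544)·(1.126135 - 1.070000)/(-0.194544 - (-0.512157)) = 1.160518; f(t_3) = 0.010447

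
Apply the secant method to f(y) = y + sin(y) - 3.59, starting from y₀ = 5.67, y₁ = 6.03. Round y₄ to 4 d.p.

f(y_0) = 1.504525, f(y_1) = 2.189511
y_2 = 6.030000 - (2.189511)·(6.030000 - 5.670000)/(2.189511 - (1.504525)) = 4.879285; f(y_2) = 0.303180
y_3 = 4.879285 - (0.303180)·(4.879285 - 6.030000)/(0.303180 - (2.189511)) = 4.694337; f(y_3) = 0.104500
y_4 = 4.694337 - (0.104500)·(4.694337 - 4.879285)/(0.104500 - (0.303180)) = 4.597060; f(y_4) = 0.013703

4.5971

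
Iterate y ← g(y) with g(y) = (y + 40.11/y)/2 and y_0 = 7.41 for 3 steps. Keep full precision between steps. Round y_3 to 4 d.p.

y_1 = g(7.410000) = 6.411478
y_2 = g(6.411478) = 6.333723
y_3 = g(6.333723) = 6.333246

6.3332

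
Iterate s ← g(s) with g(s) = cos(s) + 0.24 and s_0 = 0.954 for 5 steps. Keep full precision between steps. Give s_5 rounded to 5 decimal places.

s_1 = g(0.954000) = 0.818425
s_2 = g(0.818425) = 0.923372
s_3 = g(0.923372) = 0.843134
s_4 = g(0.843134) = 0.905126
s_5 = g(0.905126) = 0.857587

0.85759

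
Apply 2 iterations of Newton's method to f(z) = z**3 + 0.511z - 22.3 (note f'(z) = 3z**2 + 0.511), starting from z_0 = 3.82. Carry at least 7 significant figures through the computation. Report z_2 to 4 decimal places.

2.7766

Newton update: z ← z − f(z)/f'(z).
z_0 = 3.820000: f = 35.394988, f' = 44.288200 → z_1 = 3.820000 - (35.394988)/(44.288200) = 3.020803
z_1 = 3.020803: f = 6.809221, f' = 27.886756 → z_2 = 3.020803 - (6.809221)/(27.886756) = 2.776629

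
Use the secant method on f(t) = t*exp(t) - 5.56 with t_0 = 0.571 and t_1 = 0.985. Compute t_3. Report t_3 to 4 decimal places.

f(t_0) = -4.549309, f(t_1) = -2.922355
t_2 = 0.985000 - (-2.922355)·(0.985000 - 0.571000)/(-2.922355 - (-4.549309)) = 1.728632; f(t_2) = 4.177285
t_3 = 1.728632 - (4.177285)·(1.728632 - 0.985000)/(4.177285 - (-2.922355)) = 1.291094; f(t_3) = -0.864598

1.2911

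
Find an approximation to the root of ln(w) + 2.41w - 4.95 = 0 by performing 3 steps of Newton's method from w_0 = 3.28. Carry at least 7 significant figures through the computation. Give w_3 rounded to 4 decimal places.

1.8082

f'(w) = 1/w + 2.41
w_0 = 3.280000: f = 4.142643, f' = 2.714878 → w_1 = 3.280000 - (4.142643)/(2.714878) = 1.754096
w_1 = 1.754096: f = -0.160675, f' = 2.980094 → w_2 = 1.754096 - (-0.160675)/(2.980094) = 1.808012
w_2 = 1.808012: f = -0.000463, f' = 2.963094 → w_3 = 1.808012 - (-0.000463)/(2.963094) = 1.808168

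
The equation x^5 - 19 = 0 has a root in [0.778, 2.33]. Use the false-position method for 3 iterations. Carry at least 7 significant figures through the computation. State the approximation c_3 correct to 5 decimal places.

1.64621

f(0.778000) = -18.714965, f(2.330000) = 49.671986
step 1: c = 1.202725, f(c) = -16.483302 < 0 → new bracket [1.202725, 2.330000]
step 2: c = 1.483597, f(c) = -11.812458 < 0 → new bracket [1.483597, 2.330000]
step 3: c = 1.646209, f(c) = -6.910032 < 0 → new bracket [1.646209, 2.330000]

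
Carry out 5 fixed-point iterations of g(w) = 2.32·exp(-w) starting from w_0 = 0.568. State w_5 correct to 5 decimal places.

1.18887

w_1 = g(0.568000) = 1.314646
w_2 = g(1.314646) = 0.623081
w_3 = g(0.623081) = 1.244192
w_4 = g(1.244192) = 0.668563
w_5 = g(0.668563) = 1.188871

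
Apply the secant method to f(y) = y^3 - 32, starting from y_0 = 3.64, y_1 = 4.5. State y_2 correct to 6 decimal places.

Secant update: y_(k+1) = y_k − f(y_k)·(y_k − y_(k-1))/(f(y_k) − f(y_(k-1))).
f(y_0) = 16.228544, f(y_1) = 59.125000
y_2 = 4.500000 - (59.125000)·(4.500000 - 3.640000)/(59.125000 - (16.228544)) = 3.314646; f(y_2) = 4.417601

3.314646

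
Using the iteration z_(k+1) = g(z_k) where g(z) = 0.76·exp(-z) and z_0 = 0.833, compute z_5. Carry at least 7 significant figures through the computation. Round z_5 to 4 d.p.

0.4659

z_1 = g(0.833000) = 0.330405
z_2 = g(0.330405) = 0.546161
z_3 = g(0.546161) = 0.440168
z_4 = g(0.440168) = 0.489385
z_5 = g(0.489385) = 0.465882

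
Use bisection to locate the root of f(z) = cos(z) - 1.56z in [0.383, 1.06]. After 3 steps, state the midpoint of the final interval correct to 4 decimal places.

f(0.383000) = 0.330068, f(1.060000) = -1.164728 (opposite signs)
step 1: m = 0.721500, f(m) = -0.374724 < 0 → root in [0.383000, 0.721500]
step 2: m = 0.552250, f(m) = -0.010164 < 0 → root in [0.383000, 0.552250]
step 3: m = 0.467625, f(m) = 0.163146 > 0 → root in [0.467625, 0.552250]
Midpoint of [0.467625, 0.552250] = 0.509938

0.5099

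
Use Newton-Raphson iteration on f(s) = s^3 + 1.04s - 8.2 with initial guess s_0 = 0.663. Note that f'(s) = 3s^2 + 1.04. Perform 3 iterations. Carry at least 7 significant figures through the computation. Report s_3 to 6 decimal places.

Newton update: s ← s − f(s)/f'(s).
s_0 = 0.663000: f = -7.219046, f' = 2.358707 → s_1 = 0.663000 - (-7.219046)/(2.358707) = 3.723595
s_1 = 3.723595: f = 47.300758, f' = 42.635469 → s_2 = 3.723595 - (47.300758)/(42.635469) = 2.614172
s_2 = 2.614172: f = 12.383712, f' = 21.541683 → s_3 = 2.614172 - (12.383712)/(21.541683) = 2.039300

2.039300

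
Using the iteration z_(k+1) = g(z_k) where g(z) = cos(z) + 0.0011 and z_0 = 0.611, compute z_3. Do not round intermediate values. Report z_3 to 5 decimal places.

z_1 = g(0.611000) = 0.820175
z_2 = g(0.820175) = 0.683193
z_3 = g(0.683193) = 0.776661

0.77666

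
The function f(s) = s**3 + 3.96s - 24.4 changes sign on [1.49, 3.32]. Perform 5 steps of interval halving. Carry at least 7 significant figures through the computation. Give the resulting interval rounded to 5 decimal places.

f(1.490000) = -15.191651, f(3.320000) = 25.341568 (opposite signs)
step 1: m = 2.405000, f(m) = -0.965620 < 0 → root in [2.405000, 3.320000]
step 2: m = 2.862500, f(m) = 10.390557 > 0 → root in [2.405000, 2.862500]
step 3: m = 2.633750, f(m) = 4.299023 > 0 → root in [2.405000, 2.633750]
step 4: m = 2.519375, f(m) = 1.567829 > 0 → root in [2.405000, 2.519375]
step 5: m = 2.462187, f(m) = 0.276947 > 0 → root in [2.405000, 2.462187]

[2.40500, 2.46219]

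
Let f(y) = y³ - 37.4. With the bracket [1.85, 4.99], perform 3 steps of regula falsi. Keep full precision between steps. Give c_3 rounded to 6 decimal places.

f(1.850000) = -31.068375, f(4.990000) = 86.851499
step 1: c = 2.677296, f(c) = -18.209362 < 0 → new bracket [2.677296, 4.990000]
step 2: c = 3.078139, f(c) = -8.234819 < 0 → new bracket [3.078139, 4.990000]
step 3: c = 3.243713, f(c) = -3.270707 < 0 → new bracket [3.243713, 4.990000]

3.243713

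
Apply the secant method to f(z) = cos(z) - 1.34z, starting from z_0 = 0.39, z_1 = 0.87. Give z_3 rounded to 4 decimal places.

f(z_0) = 0.402309, f(z_1) = -0.520973
z_2 = 0.870000 - (-0.520973)·(0.870000 - 0.390000)/(-0.520973 - (0.402309)) = 0.599154; f(z_2) = 0.022946
z_3 = 0.599154 - (0.022946)·(0.599154 - 0.870000)/(0.022946 - (-0.520973)) = 0.610580; f(z_3) = 0.001138

0.6106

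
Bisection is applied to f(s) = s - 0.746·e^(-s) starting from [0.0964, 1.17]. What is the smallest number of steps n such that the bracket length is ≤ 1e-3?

Initial width b − a = 1.17 − 0.0964 = 1.073600.
After n steps the width is (b−a)/2^n; need (b−a)/2^n ≤ 1e-3.
So n ≥ log₂(1.073600/1e-3) = log₂(1073.6000) ≈ 10.0682.
Hence n = 11.

11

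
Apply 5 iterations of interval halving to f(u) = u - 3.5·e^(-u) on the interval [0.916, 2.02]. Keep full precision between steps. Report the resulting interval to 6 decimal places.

[1.123000, 1.157500]

f(0.916000) = -0.484407, f(2.020000) = 1.555706 (opposite signs)
step 1: m = 1.468000, f(m) = 0.661650 > 0 → root in [0.916000, 1.468000]
step 2: m = 1.192000, f(m) = 0.129353 > 0 → root in [0.916000, 1.192000]
step 3: m = 1.054000, f(m) = -0.165893 < 0 → root in [1.054000, 1.192000]
step 4: m = 1.123000, f(m) = -0.015558 < 0 → root in [1.123000, 1.192000]
step 5: m = 1.157500, f(m) = 0.057552 > 0 → root in [1.123000, 1.157500]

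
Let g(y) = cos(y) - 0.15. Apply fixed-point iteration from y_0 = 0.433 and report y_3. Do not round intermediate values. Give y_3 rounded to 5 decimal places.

0.68842

y_1 = g(0.433000) = 0.757711
y_2 = g(0.757711) = 0.576411
y_3 = g(0.576411) = 0.688424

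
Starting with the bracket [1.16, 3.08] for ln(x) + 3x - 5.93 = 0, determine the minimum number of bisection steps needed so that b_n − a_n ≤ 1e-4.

15

Initial width b − a = 3.08 − 1.16 = 1.920000.
After n steps the width is (b−a)/2^n; need (b−a)/2^n ≤ 1e-4.
So n ≥ log₂(1.920000/1e-4) = log₂(19200.0000) ≈ 14.2288.
Hence n = 15.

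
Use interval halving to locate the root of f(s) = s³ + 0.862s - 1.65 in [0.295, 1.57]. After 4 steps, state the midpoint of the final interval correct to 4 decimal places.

f(0.295000) = -1.370038, f(1.570000) = 3.573233 (opposite signs)
step 1: m = 0.932500, f(m) = -0.035324 < 0 → root in [0.932500, 1.570000]
step 2: m = 1.251250, f(m) = 1.387568 > 0 → root in [0.932500, 1.251250]
step 3: m = 1.091875, f(m) = 0.592920 > 0 → root in [0.932500, 1.091875]
step 4: m = 1.012188, f(m) = 0.259516 > 0 → root in [0.932500, 1.012188]
Midpoint of [0.932500, 1.012188] = 0.972344

0.9723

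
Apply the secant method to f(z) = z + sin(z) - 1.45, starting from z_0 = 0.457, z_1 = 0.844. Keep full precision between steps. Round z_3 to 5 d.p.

f(z_0) = -0.551742, f(z_1) = 0.141307
z_2 = 0.844000 - (0.141307)·(0.844000 - 0.457000)/(0.141307 - (-0.551742)) = 0.765094; f(z_2) = 0.007699
z_3 = 0.765094 - (0.007699)·(0.765094 - 0.844000)/(0.007699 - (0.141307)) = 0.760547; f(z_3) = -0.000135

0.76055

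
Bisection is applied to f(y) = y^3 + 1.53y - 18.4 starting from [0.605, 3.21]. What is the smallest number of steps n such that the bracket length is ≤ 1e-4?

15

Initial width b − a = 3.21 − 0.605 = 2.605000.
After n steps the width is (b−a)/2^n; need (b−a)/2^n ≤ 1e-4.
So n ≥ log₂(2.605000/1e-4) = log₂(26050.0000) ≈ 14.6690.
Hence n = 15.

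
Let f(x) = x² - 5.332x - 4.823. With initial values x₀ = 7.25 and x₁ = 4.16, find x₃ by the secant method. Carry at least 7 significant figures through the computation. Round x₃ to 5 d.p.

6.27588

f(x_0) = 9.082500, f(x_1) = -9.698520
x_2 = 4.160000 - (-9.698520)·(4.160000 - 7.250000)/(-9.698520 - (9.082500)) = 5.755676; f(x_2) = -2.384457
x_3 = 5.755676 - (-2.384457)·(5.755676 - 4.160000)/(-2.384457 - (-9.698520)) = 6.275882; f(x_3) = 1.100695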